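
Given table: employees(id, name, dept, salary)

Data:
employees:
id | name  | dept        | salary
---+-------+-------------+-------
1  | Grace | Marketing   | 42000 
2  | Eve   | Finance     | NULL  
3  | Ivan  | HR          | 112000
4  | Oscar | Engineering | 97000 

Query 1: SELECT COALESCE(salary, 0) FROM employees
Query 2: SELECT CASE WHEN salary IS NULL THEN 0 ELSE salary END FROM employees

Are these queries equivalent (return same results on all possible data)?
Yes, equivalent

Both queries return: [(0,), (42000,), (97000,), (112000,)]

Reason: COALESCE vs CASE for NULL handling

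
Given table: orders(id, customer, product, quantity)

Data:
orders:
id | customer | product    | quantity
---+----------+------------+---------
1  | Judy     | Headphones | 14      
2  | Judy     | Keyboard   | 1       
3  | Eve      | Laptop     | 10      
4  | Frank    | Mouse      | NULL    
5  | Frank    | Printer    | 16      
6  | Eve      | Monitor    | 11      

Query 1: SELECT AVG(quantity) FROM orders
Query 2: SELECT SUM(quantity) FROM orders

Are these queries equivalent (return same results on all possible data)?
No, not equivalent

Query 1 returns: [(10.4,)]
Query 2 returns: [(52,)]

Reason: AVG vs SUM give different aggregate values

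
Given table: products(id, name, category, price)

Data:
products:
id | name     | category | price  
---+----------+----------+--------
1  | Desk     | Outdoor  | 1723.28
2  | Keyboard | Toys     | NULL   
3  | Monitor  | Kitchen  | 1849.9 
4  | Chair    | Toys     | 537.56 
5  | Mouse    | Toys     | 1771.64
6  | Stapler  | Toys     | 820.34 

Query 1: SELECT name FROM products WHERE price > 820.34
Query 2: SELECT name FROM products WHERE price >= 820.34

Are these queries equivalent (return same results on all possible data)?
No, not equivalent

Query 1 returns: [('Desk',), ('Monitor',), ('Mouse',)]
Query 2 returns: [('Desk',), ('Monitor',), ('Mouse',), ('Stapler',)]

Reason: > vs >= gives different results when price = 820.34 exists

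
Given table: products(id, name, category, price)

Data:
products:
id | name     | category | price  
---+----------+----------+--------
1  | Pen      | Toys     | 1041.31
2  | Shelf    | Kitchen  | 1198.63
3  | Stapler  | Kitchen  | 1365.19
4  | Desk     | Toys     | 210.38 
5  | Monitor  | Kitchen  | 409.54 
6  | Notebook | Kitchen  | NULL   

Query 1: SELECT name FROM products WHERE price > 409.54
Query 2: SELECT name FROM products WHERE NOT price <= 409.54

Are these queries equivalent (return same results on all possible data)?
Yes, equivalent

Both queries return: [('Pen',), ('Shelf',), ('Stapler',)]

Reason: Both filter price > 409.54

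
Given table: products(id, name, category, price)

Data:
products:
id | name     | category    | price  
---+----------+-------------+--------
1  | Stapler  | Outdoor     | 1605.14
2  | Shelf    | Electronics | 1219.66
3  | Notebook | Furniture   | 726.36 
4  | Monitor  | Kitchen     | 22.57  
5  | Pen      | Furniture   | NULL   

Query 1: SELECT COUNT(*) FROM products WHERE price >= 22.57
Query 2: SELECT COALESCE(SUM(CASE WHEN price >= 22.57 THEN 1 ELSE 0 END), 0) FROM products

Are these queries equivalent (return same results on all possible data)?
Yes, equivalent

Both queries return: [(4,)]

Reason: COUNT with WHERE vs conditional SUM (COALESCE handles empty-table NULL)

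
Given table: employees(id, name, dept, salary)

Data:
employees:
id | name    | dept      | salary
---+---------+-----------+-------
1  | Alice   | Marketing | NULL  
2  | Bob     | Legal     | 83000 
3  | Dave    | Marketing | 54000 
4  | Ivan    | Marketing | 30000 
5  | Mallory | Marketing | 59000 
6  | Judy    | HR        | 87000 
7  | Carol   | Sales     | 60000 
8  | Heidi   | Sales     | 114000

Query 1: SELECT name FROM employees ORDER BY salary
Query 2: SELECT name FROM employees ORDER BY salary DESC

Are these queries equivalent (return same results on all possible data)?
No, not equivalent

Query 1 returns: [('Alice',), ('Ivan',), ('Dave',), ('Mallory',), ('Carol',), ('Bob',), ('Judy',), ('Heidi',)]
Query 2 returns: [('Heidi',), ('Judy',), ('Bob',), ('Carol',), ('Mallory',), ('Dave',), ('Ivan',), ('Alice',)]

Reason: ASC vs DESC gives opposite ordering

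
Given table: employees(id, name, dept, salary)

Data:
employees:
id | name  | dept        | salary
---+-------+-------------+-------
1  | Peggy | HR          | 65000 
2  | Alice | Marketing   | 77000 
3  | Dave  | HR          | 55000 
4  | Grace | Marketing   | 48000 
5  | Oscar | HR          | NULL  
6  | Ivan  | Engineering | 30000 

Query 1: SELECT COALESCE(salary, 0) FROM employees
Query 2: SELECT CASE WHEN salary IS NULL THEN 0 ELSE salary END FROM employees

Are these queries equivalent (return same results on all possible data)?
Yes, equivalent

Both queries return: [(0,), (30000,), (48000,), (55000,), (65000,), (77000,)]

Reason: COALESCE vs CASE for NULL handling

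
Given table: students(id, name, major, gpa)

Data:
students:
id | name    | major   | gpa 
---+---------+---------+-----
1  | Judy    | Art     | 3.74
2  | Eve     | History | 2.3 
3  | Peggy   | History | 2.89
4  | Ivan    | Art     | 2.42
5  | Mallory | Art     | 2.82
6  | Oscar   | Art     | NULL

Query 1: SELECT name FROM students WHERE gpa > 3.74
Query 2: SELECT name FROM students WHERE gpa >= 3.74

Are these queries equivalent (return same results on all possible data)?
No, not equivalent

Query 1 returns: []
Query 2 returns: [('Judy',)]

Reason: > vs >= gives different results when gpa = 3.74 exists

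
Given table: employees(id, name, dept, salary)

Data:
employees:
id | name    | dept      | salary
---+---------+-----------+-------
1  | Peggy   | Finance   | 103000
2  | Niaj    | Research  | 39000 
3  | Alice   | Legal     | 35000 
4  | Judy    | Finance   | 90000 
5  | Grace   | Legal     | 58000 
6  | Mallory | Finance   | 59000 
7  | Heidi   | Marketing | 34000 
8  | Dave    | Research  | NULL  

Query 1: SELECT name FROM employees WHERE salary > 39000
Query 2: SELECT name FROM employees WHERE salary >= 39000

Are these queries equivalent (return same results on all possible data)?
No, not equivalent

Query 1 returns: [('Peggy',), ('Judy',), ('Grace',), ('Mallory',)]
Query 2 returns: [('Peggy',), ('Niaj',), ('Judy',), ('Grace',), ('Mallory',)]

Reason: > vs >= gives different results when salary = 39000 exists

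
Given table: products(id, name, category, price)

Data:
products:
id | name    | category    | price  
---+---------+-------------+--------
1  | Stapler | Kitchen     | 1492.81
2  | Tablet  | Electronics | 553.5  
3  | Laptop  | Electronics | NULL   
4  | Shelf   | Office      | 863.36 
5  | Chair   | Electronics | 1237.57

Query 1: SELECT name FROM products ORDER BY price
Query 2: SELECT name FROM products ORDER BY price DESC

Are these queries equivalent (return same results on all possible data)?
No, not equivalent

Query 1 returns: [('Laptop',), ('Tablet',), ('Shelf',), ('Chair',), ('Stapler',)]
Query 2 returns: [('Stapler',), ('Chair',), ('Shelf',), ('Tablet',), ('Laptop',)]

Reason: ASC vs DESC gives opposite ordering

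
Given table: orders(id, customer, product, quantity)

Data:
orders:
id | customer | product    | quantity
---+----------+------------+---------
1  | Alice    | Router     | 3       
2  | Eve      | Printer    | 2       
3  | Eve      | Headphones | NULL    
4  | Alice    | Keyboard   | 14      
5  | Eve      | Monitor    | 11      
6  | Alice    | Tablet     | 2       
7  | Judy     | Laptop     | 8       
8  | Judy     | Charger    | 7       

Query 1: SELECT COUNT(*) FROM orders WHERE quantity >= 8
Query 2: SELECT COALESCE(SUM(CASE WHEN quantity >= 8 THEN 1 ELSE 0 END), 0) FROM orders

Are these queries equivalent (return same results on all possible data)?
Yes, equivalent

Both queries return: [(3,)]

Reason: COUNT with WHERE vs conditional SUM (COALESCE handles empty-table NULL)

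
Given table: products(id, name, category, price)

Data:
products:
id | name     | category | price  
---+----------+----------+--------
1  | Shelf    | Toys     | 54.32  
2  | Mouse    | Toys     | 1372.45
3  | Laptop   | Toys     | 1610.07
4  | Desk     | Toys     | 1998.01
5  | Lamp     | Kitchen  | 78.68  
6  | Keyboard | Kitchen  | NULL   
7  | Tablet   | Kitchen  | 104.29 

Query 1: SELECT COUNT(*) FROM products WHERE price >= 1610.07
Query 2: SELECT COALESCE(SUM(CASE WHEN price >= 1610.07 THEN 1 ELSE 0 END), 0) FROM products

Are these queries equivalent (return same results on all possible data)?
Yes, equivalent

Both queries return: [(2,)]

Reason: COUNT with WHERE vs conditional SUM (COALESCE handles empty-table NULL)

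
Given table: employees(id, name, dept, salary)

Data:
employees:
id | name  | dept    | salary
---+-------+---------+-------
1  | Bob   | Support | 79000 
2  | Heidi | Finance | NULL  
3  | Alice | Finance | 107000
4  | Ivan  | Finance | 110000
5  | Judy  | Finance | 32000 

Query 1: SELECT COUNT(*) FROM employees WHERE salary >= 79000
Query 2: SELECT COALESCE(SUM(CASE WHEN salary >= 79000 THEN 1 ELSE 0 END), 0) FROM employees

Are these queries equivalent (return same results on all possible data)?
Yes, equivalent

Both queries return: [(3,)]

Reason: COUNT with WHERE vs conditional SUM (COALESCE handles empty-table NULL)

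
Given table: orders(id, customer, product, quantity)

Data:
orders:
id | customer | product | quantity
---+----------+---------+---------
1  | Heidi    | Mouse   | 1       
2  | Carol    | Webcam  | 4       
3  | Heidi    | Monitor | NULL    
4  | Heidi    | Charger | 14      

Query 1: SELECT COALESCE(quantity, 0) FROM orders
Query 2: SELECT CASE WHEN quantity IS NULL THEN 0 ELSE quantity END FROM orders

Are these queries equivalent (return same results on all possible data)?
Yes, equivalent

Both queries return: [(0,), (1,), (4,), (14,)]

Reason: COALESCE vs CASE for NULL handling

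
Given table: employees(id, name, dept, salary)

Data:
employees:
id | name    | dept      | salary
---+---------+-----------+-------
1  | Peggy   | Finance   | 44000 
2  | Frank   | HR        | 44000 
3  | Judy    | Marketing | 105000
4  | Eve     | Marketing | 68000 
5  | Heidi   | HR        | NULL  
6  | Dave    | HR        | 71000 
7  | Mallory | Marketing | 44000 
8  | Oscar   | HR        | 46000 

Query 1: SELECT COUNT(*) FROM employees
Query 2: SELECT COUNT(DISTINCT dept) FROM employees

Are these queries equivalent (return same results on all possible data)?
No, not equivalent

Query 1 returns: [(8,)]
Query 2 returns: [(3,)]

Reason: COUNT(*) counts rows, COUNT(DISTINCT dept) counts unique depts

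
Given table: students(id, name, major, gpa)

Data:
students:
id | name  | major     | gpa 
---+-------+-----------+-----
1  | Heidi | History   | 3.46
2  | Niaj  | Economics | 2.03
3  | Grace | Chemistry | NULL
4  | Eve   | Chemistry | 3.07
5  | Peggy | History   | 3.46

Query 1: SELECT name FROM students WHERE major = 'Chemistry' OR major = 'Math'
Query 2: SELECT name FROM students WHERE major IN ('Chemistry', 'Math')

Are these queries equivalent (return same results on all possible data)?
Yes, equivalent

Both queries return: [('Eve',), ('Grace',)]

Reason: OR vs IN are equivalent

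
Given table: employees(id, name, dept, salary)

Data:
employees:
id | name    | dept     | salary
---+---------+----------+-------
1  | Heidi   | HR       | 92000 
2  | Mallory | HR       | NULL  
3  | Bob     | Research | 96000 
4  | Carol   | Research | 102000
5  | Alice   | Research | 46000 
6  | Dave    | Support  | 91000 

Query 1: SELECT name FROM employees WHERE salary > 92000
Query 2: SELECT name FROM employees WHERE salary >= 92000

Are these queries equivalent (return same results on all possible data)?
No, not equivalent

Query 1 returns: [('Bob',), ('Carol',)]
Query 2 returns: [('Heidi',), ('Bob',), ('Carol',)]

Reason: > vs >= gives different results when salary = 92000 exists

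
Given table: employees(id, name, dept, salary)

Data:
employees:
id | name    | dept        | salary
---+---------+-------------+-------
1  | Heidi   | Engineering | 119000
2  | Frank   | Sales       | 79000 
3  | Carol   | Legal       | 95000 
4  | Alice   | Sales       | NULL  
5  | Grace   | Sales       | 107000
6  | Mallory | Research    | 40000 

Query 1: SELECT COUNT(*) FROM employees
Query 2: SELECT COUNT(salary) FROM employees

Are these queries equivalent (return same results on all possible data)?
No, not equivalent

Query 1 returns: [(6,)]
Query 2 returns: [(5,)]

Reason: COUNT(*) includes NULLs, COUNT(column) excludes them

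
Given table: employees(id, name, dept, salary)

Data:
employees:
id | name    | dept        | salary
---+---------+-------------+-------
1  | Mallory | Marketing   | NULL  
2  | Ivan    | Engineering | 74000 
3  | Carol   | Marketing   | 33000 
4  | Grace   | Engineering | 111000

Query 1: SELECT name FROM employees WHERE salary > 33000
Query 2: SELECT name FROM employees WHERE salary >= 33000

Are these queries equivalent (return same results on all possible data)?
No, not equivalent

Query 1 returns: [('Ivan',), ('Grace',)]
Query 2 returns: [('Ivan',), ('Carol',), ('Grace',)]

Reason: > vs >= gives different results when salary = 33000 exists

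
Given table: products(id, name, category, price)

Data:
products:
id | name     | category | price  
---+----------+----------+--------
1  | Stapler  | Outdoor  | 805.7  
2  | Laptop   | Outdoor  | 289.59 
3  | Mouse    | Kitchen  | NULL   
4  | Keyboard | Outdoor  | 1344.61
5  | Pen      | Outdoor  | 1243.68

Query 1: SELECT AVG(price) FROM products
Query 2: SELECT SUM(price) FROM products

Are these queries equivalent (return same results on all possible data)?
No, not equivalent

Query 1 returns: [(920.895,)]
Query 2 returns: [(3683.58,)]

Reason: AVG vs SUM give different aggregate values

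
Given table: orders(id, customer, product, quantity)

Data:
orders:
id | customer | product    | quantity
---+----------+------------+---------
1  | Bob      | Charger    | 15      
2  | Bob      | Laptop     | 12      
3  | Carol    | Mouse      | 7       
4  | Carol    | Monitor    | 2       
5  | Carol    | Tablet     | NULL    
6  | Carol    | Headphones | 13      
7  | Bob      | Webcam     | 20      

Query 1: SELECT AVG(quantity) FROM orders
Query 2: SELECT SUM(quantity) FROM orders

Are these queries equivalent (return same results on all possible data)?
No, not equivalent

Query 1 returns: [(11.5,)]
Query 2 returns: [(69,)]

Reason: AVG vs SUM give different aggregate values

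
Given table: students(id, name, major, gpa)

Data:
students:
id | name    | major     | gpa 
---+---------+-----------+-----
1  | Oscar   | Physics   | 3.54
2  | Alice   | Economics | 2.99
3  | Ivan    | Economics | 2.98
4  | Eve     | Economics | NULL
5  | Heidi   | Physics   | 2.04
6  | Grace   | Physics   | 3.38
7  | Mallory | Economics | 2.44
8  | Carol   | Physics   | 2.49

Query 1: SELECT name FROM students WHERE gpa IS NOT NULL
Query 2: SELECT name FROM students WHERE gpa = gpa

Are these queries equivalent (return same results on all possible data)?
Yes, equivalent

Both queries return: [('Alice',), ('Carol',), ('Grace',), ('Heidi',), ('Ivan',), ('Mallory',), ('Oscar',)]

Reason: IS NOT NULL vs self-equality (both exclude NULLs)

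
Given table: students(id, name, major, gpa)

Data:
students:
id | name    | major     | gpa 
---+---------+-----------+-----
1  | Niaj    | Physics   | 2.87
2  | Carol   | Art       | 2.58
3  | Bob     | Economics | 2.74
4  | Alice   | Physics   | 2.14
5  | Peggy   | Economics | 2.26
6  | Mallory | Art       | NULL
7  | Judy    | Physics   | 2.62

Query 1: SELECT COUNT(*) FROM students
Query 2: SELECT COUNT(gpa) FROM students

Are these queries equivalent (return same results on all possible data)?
No, not equivalent

Query 1 returns: [(7,)]
Query 2 returns: [(6,)]

Reason: COUNT(*) includes NULLs, COUNT(column) excludes them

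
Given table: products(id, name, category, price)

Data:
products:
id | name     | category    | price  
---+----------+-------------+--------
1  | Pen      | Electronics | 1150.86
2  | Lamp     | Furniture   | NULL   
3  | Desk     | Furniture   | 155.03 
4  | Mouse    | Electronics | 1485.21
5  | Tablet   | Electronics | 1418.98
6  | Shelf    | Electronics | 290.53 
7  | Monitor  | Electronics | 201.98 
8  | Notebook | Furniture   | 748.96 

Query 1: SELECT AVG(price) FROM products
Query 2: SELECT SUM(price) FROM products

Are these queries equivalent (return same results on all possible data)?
No, not equivalent

Query 1 returns: [(778.7928571428572,)]
Query 2 returns: [(5451.55,)]

Reason: AVG vs SUM give different aggregate values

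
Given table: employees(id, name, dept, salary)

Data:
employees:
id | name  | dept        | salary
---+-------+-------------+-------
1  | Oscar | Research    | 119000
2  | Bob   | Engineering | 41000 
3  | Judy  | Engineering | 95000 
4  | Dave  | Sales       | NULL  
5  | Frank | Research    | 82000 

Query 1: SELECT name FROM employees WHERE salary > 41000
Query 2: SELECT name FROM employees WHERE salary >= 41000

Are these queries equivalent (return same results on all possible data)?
No, not equivalent

Query 1 returns: [('Oscar',), ('Judy',), ('Frank',)]
Query 2 returns: [('Oscar',), ('Bob',), ('Judy',), ('Frank',)]

Reason: > vs >= gives different results when salary = 41000 exists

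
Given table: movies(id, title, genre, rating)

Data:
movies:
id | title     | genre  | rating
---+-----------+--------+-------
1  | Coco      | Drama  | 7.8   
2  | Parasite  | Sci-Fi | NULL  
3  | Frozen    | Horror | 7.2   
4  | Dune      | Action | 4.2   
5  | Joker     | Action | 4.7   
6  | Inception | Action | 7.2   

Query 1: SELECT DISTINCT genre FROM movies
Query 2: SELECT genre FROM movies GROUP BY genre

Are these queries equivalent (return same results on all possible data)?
Yes, equivalent

Both queries return: [('Action',), ('Drama',), ('Horror',), ('Sci-Fi',)]

Reason: Both get unique genres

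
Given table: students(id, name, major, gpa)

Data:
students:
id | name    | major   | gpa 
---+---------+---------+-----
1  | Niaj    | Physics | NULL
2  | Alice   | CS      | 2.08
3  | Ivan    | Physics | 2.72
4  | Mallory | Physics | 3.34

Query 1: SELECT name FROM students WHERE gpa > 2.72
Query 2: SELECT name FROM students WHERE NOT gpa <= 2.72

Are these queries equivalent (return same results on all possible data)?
Yes, equivalent

Both queries return: [('Mallory',)]

Reason: Both filter gpa > 2.72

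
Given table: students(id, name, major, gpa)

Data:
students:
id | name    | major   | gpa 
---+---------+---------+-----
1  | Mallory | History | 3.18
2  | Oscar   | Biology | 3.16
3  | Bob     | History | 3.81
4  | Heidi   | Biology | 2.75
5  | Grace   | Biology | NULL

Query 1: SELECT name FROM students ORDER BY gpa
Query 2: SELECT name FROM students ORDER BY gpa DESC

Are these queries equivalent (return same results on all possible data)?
No, not equivalent

Query 1 returns: [('Grace',), ('Heidi',), ('Oscar',), ('Mallory',), ('Bob',)]
Query 2 returns: [('Bob',), ('Mallory',), ('Oscar',), ('Heidi',), ('Grace',)]

Reason: ASC vs DESC gives opposite ordering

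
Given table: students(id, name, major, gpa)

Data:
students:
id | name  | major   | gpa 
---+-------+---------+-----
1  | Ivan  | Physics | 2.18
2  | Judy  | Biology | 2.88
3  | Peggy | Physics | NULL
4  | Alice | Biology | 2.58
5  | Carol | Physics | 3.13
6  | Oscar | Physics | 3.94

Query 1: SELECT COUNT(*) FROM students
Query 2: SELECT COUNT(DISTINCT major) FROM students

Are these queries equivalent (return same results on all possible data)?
No, not equivalent

Query 1 returns: [(6,)]
Query 2 returns: [(2,)]

Reason: COUNT(*) counts rows, COUNT(DISTINCT major) counts unique majors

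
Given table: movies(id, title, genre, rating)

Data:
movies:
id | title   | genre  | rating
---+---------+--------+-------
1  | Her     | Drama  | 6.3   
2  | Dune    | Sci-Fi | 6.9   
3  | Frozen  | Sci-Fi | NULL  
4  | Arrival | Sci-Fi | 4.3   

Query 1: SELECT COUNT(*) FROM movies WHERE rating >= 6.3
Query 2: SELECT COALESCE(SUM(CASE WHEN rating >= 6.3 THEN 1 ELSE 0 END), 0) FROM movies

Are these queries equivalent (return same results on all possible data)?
Yes, equivalent

Both queries return: [(2,)]

Reason: COUNT with WHERE vs conditional SUM (COALESCE handles empty-table NULL)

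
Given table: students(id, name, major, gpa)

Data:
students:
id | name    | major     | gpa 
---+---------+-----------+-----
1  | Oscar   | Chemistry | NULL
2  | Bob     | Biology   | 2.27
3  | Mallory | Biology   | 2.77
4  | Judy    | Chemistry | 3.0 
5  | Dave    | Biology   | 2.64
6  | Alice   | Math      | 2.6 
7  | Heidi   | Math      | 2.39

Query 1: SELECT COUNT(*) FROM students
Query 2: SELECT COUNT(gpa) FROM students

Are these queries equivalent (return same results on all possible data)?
No, not equivalent

Query 1 returns: [(7,)]
Query 2 returns: [(6,)]

Reason: COUNT(*) includes NULLs, COUNT(column) excludes them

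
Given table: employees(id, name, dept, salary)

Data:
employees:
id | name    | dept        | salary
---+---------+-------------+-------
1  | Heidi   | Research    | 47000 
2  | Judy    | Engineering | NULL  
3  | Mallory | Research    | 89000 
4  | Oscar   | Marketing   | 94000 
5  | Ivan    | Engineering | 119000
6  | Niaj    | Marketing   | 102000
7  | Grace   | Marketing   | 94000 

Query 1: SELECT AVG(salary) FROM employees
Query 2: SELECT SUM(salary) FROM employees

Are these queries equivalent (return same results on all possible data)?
No, not equivalent

Query 1 returns: [(90833.33333333333,)]
Query 2 returns: [(545000,)]

Reason: AVG vs SUM give different aggregate values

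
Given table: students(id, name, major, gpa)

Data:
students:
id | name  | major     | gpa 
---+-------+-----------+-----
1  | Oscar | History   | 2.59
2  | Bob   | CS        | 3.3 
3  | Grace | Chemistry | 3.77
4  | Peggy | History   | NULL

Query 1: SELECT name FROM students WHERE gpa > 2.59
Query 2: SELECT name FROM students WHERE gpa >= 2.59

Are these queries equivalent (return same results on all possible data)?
No, not equivalent

Query 1 returns: [('Bob',), ('Grace',)]
Query 2 returns: [('Oscar',), ('Bob',), ('Grace',)]

Reason: > vs >= gives different results when gpa = 2.59 exists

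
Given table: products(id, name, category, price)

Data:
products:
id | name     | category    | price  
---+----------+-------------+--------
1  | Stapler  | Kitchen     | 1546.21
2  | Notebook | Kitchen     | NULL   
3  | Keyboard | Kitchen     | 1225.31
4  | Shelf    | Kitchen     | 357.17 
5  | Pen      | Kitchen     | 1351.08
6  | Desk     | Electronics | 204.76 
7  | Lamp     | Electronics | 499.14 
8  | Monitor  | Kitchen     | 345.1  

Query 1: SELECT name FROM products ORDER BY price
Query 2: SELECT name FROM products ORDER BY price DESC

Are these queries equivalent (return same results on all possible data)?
No, not equivalent

Query 1 returns: [('Notebook',), ('Desk',), ('Monitor',), ('Shelf',), ('Lamp',), ('Keyboard',), ('Pen',), ('Stapler',)]
Query 2 returns: [('Stapler',), ('Pen',), ('Keyboard',), ('Lamp',), ('Shelf',), ('Monitor',), ('Desk',), ('Notebook',)]

Reason: ASC vs DESC gives opposite ordering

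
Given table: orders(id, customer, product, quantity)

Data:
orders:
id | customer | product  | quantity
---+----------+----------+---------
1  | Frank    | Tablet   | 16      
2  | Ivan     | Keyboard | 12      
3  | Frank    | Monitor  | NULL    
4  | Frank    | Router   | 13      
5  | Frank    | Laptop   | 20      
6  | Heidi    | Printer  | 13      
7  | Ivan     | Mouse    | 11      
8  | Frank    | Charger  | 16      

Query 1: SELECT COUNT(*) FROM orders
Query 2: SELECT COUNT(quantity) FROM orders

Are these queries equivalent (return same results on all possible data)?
No, not equivalent

Query 1 returns: [(8,)]
Query 2 returns: [(7,)]

Reason: COUNT(*) includes NULLs, COUNT(column) excludes them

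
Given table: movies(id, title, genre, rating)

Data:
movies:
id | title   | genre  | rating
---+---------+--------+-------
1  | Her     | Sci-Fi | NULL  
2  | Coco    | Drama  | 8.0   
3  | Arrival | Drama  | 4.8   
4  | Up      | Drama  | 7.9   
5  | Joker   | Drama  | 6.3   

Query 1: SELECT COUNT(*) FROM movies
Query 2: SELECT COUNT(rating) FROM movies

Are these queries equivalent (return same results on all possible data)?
No, not equivalent

Query 1 returns: [(5,)]
Query 2 returns: [(4,)]

Reason: COUNT(*) includes NULLs, COUNT(column) excludes them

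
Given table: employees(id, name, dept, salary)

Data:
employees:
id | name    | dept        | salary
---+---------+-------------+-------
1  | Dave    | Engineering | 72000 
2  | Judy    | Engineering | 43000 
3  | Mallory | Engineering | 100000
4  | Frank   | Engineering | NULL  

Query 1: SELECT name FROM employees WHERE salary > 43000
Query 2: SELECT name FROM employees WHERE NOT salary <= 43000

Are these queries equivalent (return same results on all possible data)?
Yes, equivalent

Both queries return: [('Dave',), ('Mallory',)]

Reason: Both filter salary > 43000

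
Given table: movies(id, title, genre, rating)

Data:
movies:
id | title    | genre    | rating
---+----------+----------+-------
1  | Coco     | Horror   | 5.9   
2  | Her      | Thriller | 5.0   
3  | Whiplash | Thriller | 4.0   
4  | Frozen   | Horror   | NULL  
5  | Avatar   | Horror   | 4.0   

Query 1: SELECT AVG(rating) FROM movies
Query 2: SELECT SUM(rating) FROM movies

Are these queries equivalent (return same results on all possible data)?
No, not equivalent

Query 1 returns: [(4.725,)]
Query 2 returns: [(18.9,)]

Reason: AVG vs SUM give different aggregate values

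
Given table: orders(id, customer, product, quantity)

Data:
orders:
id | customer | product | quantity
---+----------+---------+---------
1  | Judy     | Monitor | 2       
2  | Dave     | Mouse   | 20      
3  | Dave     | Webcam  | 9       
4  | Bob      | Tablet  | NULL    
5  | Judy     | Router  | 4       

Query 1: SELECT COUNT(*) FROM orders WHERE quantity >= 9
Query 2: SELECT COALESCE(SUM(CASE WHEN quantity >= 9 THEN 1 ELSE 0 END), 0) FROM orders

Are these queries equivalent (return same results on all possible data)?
Yes, equivalent

Both queries return: [(2,)]

Reason: COUNT with WHERE vs conditional SUM (COALESCE handles empty-table NULL)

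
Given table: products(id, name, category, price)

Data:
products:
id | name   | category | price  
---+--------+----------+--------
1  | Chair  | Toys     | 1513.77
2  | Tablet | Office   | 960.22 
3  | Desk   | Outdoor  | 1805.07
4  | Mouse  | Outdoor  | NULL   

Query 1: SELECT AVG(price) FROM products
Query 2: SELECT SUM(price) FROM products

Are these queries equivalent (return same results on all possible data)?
No, not equivalent

Query 1 returns: [(1426.3533333333332,)]
Query 2 returns: [(4279.0599999999995,)]

Reason: AVG vs SUM give different aggregate values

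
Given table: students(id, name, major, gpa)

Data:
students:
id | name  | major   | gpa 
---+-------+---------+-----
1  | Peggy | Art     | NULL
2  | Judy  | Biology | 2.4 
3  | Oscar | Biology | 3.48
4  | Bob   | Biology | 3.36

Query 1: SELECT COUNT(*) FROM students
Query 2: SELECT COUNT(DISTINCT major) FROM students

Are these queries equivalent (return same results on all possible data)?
No, not equivalent

Query 1 returns: [(4,)]
Query 2 returns: [(2,)]

Reason: COUNT(*) counts rows, COUNT(DISTINCT major) counts unique majors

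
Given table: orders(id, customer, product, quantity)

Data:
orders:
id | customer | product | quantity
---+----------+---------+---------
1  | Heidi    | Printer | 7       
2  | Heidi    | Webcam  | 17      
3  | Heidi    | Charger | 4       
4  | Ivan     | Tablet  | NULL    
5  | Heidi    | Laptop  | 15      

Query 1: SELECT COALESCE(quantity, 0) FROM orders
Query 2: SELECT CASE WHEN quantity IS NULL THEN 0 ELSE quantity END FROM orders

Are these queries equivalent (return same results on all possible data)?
Yes, equivalent

Both queries return: [(0,), (4,), (7,), (15,), (17,)]

Reason: COALESCE vs CASE for NULL handling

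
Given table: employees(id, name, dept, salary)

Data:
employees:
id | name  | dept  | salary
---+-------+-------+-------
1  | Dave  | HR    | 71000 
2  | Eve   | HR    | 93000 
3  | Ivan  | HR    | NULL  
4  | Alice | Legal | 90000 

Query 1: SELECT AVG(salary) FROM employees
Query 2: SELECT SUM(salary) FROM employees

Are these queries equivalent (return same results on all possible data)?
No, not equivalent

Query 1 returns: [(84666.66666666667,)]
Query 2 returns: [(254000,)]

Reason: AVG vs SUM give different aggregate values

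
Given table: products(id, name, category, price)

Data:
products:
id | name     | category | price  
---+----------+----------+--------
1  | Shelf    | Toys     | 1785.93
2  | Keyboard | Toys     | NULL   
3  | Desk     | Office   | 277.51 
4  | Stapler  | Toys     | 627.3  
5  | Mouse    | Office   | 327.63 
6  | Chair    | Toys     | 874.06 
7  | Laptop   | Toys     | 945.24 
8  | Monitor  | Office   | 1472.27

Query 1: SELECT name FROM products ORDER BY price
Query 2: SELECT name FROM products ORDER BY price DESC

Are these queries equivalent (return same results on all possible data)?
No, not equivalent

Query 1 returns: [('Keyboard',), ('Desk',), ('Mouse',), ('Stapler',), ('Chair',), ('Laptop',), ('Monitor',), ('Shelf',)]
Query 2 returns: [('Shelf',), ('Monitor',), ('Laptop',), ('Chair',), ('Stapler',), ('Mouse',), ('Desk',), ('Keyboard',)]

Reason: ASC vs DESC gives opposite ordering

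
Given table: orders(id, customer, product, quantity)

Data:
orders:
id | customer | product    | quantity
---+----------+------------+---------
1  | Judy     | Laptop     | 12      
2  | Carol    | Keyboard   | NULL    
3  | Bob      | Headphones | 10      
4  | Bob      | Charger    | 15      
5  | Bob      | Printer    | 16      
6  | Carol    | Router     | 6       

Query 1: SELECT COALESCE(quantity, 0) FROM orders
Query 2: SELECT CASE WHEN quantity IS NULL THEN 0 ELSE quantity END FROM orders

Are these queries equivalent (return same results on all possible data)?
Yes, equivalent

Both queries return: [(0,), (6,), (10,), (12,), (15,), (16,)]

Reason: COALESCE vs CASE for NULL handling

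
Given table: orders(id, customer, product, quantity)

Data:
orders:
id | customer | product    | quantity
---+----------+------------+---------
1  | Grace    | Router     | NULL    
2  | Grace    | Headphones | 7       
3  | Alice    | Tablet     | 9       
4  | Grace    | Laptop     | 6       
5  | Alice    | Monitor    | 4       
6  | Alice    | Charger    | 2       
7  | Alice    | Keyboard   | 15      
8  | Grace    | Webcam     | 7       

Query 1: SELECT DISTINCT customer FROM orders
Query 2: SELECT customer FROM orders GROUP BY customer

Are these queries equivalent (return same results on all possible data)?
Yes, equivalent

Both queries return: [('Alice',), ('Grace',)]

Reason: Both get unique customers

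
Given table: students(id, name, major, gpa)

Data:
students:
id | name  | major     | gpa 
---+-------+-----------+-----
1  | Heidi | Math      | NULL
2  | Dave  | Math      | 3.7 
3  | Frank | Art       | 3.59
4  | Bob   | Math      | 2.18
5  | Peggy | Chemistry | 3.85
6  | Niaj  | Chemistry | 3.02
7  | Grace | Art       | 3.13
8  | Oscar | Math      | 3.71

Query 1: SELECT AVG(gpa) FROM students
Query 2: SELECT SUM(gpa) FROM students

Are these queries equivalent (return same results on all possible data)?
No, not equivalent

Query 1 returns: [(3.3114285714285714,)]
Query 2 returns: [(23.18,)]

Reason: AVG vs SUM give different aggregate values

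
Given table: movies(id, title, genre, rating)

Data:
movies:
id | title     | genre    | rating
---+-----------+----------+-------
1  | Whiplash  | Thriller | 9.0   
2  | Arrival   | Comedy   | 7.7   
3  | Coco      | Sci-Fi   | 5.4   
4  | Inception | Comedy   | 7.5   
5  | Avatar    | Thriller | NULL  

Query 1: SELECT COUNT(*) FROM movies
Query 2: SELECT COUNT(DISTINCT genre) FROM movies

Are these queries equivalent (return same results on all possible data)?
No, not equivalent

Query 1 returns: [(5,)]
Query 2 returns: [(3,)]

Reason: COUNT(*) counts rows, COUNT(DISTINCT genre) counts unique genres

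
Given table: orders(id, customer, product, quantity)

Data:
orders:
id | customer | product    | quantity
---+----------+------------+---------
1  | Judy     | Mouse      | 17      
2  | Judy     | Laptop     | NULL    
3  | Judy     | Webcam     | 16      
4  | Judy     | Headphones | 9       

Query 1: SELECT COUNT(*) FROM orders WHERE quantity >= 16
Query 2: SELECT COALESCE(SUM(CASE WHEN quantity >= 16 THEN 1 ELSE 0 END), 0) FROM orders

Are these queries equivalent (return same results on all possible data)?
Yes, equivalent

Both queries return: [(2,)]

Reason: COUNT with WHERE vs conditional SUM (COALESCE handles empty-table NULL)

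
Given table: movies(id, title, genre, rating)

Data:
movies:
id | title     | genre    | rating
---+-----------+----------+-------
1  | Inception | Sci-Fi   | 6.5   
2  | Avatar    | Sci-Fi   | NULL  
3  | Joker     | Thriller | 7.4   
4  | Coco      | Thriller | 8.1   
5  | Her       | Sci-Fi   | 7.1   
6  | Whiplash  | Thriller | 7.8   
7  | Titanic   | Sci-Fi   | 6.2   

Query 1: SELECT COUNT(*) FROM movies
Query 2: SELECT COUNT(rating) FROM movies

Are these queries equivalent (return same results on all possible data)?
No, not equivalent

Query 1 returns: [(7,)]
Query 2 returns: [(6,)]

Reason: COUNT(*) includes NULLs, COUNT(column) excludes them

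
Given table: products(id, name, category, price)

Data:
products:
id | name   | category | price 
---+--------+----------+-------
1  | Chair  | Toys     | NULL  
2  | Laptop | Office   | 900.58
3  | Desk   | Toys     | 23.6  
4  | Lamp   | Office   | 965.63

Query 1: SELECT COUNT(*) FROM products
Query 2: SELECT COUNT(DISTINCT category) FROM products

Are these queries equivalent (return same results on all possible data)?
No, not equivalent

Query 1 returns: [(4,)]
Query 2 returns: [(2,)]

Reason: COUNT(*) counts rows, COUNT(DISTINCT category) counts unique categorys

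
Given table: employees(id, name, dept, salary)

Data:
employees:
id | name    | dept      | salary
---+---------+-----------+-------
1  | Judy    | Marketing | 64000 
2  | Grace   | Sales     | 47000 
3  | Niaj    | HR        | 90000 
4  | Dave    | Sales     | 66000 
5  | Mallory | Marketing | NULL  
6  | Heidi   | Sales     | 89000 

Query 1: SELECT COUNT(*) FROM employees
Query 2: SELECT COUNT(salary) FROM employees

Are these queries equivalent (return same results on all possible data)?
No, not equivalent

Query 1 returns: [(6,)]
Query 2 returns: [(5,)]

Reason: COUNT(*) includes NULLs, COUNT(column) excludes them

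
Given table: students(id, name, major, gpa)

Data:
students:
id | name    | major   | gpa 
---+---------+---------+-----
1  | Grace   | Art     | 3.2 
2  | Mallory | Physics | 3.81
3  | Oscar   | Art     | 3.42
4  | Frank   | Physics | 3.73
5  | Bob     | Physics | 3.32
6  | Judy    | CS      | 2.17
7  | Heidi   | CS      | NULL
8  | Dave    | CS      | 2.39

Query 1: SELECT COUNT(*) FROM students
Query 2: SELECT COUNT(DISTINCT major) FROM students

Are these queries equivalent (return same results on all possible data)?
No, not equivalent

Query 1 returns: [(8,)]
Query 2 returns: [(3,)]

Reason: COUNT(*) counts rows, COUNT(DISTINCT major) counts unique majors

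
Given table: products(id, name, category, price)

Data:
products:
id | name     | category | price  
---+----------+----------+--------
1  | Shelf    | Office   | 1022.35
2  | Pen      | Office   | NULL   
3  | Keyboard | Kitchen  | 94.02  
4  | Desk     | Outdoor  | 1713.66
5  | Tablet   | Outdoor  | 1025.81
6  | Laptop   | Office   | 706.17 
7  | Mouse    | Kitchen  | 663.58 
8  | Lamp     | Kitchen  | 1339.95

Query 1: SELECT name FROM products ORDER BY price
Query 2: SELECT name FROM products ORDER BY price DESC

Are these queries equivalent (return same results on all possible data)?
No, not equivalent

Query 1 returns: [('Pen',), ('Keyboard',), ('Mouse',), ('Laptop',), ('Shelf',), ('Tablet',), ('Lamp',), ('Desk',)]
Query 2 returns: [('Desk',), ('Lamp',), ('Tablet',), ('Shelf',), ('Laptop',), ('Mouse',), ('Keyboard',), ('Pen',)]

Reason: ASC vs DESC gives opposite ordering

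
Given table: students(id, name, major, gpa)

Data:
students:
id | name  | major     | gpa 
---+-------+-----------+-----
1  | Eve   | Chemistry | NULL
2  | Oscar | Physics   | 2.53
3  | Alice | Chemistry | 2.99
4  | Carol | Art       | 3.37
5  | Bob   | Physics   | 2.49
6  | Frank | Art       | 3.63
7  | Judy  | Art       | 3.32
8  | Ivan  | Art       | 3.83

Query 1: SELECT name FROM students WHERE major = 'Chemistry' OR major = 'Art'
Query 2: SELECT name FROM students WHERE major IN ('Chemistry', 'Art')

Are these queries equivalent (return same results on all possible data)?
Yes, equivalent

Both queries return: [('Alice',), ('Carol',), ('Eve',), ('Frank',), ('Ivan',), ('Judy',)]

Reason: OR vs IN are equivalent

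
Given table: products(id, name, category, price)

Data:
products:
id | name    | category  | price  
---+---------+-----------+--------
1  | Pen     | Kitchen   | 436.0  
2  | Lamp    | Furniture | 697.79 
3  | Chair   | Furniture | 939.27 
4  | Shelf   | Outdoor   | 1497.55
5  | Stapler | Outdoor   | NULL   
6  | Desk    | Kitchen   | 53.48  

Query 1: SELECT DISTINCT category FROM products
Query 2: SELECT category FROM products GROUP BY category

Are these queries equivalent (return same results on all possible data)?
Yes, equivalent

Both queries return: [('Furniture',), ('Kitchen',), ('Outdoor',)]

Reason: Both get unique categorys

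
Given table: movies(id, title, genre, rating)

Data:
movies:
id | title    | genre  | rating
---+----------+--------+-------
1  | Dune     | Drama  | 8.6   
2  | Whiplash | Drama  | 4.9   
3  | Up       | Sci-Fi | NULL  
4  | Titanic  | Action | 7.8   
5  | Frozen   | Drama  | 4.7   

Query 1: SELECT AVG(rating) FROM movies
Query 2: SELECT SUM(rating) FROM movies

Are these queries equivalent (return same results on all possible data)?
No, not equivalent

Query 1 returns: [(6.5,)]
Query 2 returns: [(26.0,)]

Reason: AVG vs SUM give different aggregate values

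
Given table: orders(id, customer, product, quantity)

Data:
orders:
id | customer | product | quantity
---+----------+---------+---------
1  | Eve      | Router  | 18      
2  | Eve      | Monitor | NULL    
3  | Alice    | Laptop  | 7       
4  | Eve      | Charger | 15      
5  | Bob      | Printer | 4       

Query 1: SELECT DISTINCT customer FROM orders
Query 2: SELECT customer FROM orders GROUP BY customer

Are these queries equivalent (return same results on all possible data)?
Yes, equivalent

Both queries return: [('Alice',), ('Bob',), ('Eve',)]

Reason: Both get unique customers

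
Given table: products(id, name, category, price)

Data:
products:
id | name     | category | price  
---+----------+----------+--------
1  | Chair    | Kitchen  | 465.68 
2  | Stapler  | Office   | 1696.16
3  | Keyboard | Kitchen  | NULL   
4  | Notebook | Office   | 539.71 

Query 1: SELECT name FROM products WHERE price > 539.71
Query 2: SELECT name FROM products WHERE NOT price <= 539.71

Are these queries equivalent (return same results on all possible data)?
Yes, equivalent

Both queries return: [('Stapler',)]

Reason: Both filter price > 539.71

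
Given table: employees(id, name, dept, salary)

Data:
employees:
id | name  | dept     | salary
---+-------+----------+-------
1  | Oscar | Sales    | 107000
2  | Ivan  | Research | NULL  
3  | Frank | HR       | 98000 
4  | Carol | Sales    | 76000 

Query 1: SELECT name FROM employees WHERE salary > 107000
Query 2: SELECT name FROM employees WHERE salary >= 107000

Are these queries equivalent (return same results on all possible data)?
No, not equivalent

Query 1 returns: []
Query 2 returns: [('Oscar',)]

Reason: > vs >= gives different results when salary = 107000 exists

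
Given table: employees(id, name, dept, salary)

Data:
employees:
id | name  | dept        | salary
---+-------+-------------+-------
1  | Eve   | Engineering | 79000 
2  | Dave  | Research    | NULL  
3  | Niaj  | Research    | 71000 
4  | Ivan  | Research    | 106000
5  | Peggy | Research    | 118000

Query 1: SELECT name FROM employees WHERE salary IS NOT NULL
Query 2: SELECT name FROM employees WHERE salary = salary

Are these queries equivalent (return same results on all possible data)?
Yes, equivalent

Both queries return: [('Eve',), ('Ivan',), ('Niaj',), ('Peggy',)]

Reason: IS NOT NULL vs self-equality (both exclude NULLs)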